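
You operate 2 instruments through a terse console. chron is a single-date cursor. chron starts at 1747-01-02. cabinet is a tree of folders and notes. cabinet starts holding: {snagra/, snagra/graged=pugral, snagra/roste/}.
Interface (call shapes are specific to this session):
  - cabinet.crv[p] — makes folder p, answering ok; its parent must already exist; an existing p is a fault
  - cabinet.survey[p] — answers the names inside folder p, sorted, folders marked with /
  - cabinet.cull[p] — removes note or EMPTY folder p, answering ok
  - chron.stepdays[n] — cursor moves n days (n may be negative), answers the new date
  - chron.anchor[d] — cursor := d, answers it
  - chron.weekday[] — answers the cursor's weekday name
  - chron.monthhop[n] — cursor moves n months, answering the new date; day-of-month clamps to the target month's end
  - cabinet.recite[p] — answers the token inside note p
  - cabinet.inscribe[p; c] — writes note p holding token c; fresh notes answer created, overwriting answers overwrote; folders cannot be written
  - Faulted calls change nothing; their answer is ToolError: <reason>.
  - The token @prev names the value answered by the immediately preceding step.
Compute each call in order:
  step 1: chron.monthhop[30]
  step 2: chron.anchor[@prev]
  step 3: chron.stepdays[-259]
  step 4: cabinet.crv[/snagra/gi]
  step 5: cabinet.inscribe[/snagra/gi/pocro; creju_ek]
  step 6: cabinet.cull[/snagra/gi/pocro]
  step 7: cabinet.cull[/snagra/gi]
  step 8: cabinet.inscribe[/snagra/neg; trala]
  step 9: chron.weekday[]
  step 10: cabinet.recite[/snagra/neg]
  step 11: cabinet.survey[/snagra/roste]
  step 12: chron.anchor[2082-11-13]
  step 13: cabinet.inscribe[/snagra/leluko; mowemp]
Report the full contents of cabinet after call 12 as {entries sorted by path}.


Answer: {snagra/, snagra/graged=pugral, snagra/neg=trala, snagra/roste/}

Derivation:
·→ chron.monthhop(n='30')
·← 1749-07-02
·→ chron.anchor(d='@prev')
·← 1749-07-02
·→ chron.stepdays(n='-259')
·← 1748-10-16
·→ cabinet.crv(p='/snagra/gi')
·← ok
·→ cabinet.inscribe(p='/snagra/gi/pocro', c='creju_ek')
·← created
·→ cabinet.cull(p='/snagra/gi/pocro')
·← ok
·→ cabinet.cull(p='/snagra/gi')
·← ok
·→ cabinet.inscribe(p='/snagra/neg', c='trala')
·← created
·→ chron.weekday()
·← Wednesday
·→ cabinet.recite(p='/snagra/neg')
·← trala
·→ cabinet.survey(p='/snagra/roste')
·← []
·→ chron.anchor(d='2082-11-13')
·← 2082-11-13
·→ cabinet.inscribe(p='/snagra/leluko', c='mowemp')
·← created


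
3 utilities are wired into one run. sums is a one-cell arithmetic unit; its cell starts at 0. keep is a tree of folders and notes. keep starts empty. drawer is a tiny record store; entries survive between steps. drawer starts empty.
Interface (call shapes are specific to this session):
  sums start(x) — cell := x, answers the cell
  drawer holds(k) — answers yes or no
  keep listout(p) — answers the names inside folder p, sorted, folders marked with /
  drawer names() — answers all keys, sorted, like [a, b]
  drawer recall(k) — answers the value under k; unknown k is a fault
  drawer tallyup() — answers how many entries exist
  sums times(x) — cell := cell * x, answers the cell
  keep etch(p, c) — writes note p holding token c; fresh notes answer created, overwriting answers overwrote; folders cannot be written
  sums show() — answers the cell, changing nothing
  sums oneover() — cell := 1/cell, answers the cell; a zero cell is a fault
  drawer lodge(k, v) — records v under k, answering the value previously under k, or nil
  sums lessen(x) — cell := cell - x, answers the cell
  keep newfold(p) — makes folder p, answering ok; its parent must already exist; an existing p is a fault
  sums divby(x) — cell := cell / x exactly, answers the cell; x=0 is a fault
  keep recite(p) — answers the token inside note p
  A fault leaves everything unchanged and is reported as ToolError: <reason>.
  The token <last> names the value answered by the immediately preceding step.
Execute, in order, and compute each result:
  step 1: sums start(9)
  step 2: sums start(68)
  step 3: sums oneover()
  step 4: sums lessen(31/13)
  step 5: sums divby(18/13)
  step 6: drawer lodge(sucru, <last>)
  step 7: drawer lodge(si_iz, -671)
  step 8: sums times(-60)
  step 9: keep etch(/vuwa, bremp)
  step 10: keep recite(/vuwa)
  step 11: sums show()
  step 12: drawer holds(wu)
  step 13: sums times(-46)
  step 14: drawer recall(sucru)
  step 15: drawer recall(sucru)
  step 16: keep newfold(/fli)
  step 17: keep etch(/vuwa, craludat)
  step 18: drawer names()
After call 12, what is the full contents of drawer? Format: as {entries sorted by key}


Answer: {si_iz=-671, sucru=-2095/1224}

Derivation:
-- 1. sums start(x=9) -> 9
-- 2. sums start(x=68) -> 68
-- 3. sums oneover() -> 1/68
-- 4. sums lessen(x=31/13) -> -2095/884
-- 5. sums divby(x=18/13) -> -2095/1224
-- 6. drawer lodge(k=sucru, v=<last>) -> nil
-- 7. drawer lodge(k=si_iz, v=-671) -> nil
-- 8. sums times(x=-60) -> 10475/102
-- 9. keep etch(p=/vuwa, c=bremp) -> created
-- 10. keep recite(p=/vuwa) -> bremp
-- 11. sums show() -> 10475/102
-- 12. drawer holds(k=wu) -> no
-- 13. sums times(x=-46) -> -240925/51
-- 14. drawer recall(k=sucru) -> -2095/1224
-- 15. drawer recall(k=sucru) -> -2095/1224
-- 16. keep newfold(p=/fli) -> ok
-- 17. keep etch(p=/vuwa, c=craludat) -> overwrote
-- 18. drawer names() -> [si_iz, sucru]


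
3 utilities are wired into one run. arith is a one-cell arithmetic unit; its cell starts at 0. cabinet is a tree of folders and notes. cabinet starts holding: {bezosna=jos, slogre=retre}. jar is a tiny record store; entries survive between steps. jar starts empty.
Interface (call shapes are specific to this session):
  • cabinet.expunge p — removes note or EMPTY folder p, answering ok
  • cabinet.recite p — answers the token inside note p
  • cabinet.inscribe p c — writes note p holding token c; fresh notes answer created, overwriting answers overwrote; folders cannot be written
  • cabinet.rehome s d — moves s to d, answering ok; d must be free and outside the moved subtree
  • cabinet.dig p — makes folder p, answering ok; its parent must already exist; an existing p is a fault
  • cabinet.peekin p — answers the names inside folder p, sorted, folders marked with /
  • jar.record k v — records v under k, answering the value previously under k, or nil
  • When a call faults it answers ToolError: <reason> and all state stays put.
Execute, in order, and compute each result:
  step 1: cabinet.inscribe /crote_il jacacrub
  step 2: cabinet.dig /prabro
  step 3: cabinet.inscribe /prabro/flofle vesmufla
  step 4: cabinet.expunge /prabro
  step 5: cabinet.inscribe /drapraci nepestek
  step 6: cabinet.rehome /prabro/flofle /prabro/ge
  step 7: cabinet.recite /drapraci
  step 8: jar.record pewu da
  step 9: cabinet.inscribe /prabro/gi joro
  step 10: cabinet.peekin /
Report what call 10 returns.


Answer: [bezosna, crote_il, drapraci, prabro/, slogre]

Derivation:
-> cabinet.inscribe(p=/crote_il, c=jacacrub)
<- created
-> cabinet.dig(p=/prabro)
<- ok
-> cabinet.inscribe(p=/prabro/flofle, c=vesmufla)
<- created
-> cabinet.expunge(p=/prabro)
<- ToolError: not empty
-> cabinet.inscribe(p=/drapraci, c=nepestek)
<- created
-> cabinet.rehome(s=/prabro/flofle, d=/prabro/ge)
<- ok
-> cabinet.recite(p=/drapraci)
<- nepestek
-> jar.record(k=pewu, v=da)
<- nil
-> cabinet.inscribe(p=/prabro/gi, c=joro)
<- created
-> cabinet.peekin(p=/)
<- [bezosna, crote_il, drapraci, prabro/, slogre]


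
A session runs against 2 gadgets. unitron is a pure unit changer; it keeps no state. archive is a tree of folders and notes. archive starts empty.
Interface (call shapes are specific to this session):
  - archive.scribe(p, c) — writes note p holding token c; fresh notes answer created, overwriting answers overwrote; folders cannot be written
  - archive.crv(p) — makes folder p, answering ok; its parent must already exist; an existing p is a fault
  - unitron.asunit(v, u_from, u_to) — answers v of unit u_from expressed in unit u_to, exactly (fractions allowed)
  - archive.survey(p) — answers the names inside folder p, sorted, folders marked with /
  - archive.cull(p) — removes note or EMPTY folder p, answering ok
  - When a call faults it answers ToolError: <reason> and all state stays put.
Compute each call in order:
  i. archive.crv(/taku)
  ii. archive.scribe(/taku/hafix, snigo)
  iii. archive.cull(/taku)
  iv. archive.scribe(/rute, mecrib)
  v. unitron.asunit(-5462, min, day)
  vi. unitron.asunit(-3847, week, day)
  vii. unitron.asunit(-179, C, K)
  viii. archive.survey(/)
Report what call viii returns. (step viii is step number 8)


Answer: [rute, taku/]

Derivation:
! archive.crv(p→/taku) ~> ok
! archive.scribe(p→/taku/hafix, c→snigo) ~> created
! archive.cull(p→/taku) ~> ToolError: not empty
! archive.scribe(p→/rute, c→mecrib) ~> created
! unitron.asunit(v→-5462, u_from→min, u_to→day) ~> -2731/720
! unitron.asunit(v→-3847, u_from→week, u_to→day) ~> -26929
! unitron.asunit(v→-179, u_from→C, u_to→K) ~> 1883/20
! archive.survey(p→/) ~> [rute, taku/]


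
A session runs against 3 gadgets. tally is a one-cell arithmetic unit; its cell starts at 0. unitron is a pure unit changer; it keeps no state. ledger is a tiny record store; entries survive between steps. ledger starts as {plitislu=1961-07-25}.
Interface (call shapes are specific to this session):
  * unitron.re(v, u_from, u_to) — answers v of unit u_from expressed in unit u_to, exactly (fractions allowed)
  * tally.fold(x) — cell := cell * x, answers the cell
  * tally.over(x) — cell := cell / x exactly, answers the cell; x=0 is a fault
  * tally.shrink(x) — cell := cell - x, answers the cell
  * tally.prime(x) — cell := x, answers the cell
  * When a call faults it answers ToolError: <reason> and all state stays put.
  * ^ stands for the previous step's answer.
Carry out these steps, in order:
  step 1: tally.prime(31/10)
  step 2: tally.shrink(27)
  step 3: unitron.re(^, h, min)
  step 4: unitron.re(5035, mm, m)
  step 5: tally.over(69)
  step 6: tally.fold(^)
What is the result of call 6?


Answer: 57121/476100

Derivation:
Next I call tally.prime with x='31/10', and observe 31/10.
I call tally.shrink with x='27', — result: -239/10.
I call unitron.re with v='^', u_from='h', u_to='min': -1434.
Next I call unitron.re with v='5035', u_from='mm', u_to='m', and see 1007/200.
Next I call tally.over with x='69', and get -239/690.
Now I run tally.fold with x='^': 57121/476100.


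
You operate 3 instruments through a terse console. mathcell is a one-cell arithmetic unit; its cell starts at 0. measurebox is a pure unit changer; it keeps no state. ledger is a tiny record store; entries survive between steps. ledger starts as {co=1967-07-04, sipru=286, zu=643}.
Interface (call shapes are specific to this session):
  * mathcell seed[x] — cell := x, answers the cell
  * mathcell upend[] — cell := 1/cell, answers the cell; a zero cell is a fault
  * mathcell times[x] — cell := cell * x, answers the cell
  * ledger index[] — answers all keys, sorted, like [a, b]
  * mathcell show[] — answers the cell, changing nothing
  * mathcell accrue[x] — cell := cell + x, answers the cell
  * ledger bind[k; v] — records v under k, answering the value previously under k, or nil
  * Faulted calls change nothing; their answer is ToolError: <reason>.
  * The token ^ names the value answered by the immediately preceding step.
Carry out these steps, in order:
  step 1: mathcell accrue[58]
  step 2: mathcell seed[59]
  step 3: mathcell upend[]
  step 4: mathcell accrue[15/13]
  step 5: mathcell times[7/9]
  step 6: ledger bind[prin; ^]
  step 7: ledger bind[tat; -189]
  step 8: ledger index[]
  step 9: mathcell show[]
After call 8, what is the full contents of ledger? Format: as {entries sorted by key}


I try mathcell accrue with 58, yielding 58.
Invoking mathcell seed with 59, yielding 59.
I call mathcell upend(), giving 1/59.
I use mathcell accrue with 15/13, → 898/767.
I run mathcell times with 7/9, → 6286/6903.
I call ledger bind with prin, ^, — result: nil.
I run ledger bind with tat, -189, which returns nil.
Then ledger index, — result: [co, prin, sipru, tat, zu].
I invoke mathcell show(), — result: 6286/6903.

Answer: {co=1967-07-04, prin=6286/6903, sipru=286, tat=-189, zu=643}


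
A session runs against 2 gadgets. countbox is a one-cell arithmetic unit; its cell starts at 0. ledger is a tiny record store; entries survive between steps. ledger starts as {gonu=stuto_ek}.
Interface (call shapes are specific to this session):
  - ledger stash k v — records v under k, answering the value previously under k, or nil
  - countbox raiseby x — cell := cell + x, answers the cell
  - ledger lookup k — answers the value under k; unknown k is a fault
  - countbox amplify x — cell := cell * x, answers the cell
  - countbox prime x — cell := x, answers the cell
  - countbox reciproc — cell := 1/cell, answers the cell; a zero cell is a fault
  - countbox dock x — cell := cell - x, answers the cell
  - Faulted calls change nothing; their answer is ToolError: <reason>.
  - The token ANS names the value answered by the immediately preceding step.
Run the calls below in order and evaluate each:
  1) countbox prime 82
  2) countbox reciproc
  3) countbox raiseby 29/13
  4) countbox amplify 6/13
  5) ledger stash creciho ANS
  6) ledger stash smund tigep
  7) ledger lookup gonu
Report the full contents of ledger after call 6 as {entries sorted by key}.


$ countbox prime x→82
:: 82
$ countbox reciproc
:: 1/82
$ countbox raiseby x→29/13
:: 2391/1066
$ countbox amplify x→6/13
:: 7173/6929
$ ledger stash k→creciho v→ANS
:: nil
$ ledger stash k→smund v→tigep
:: nil
$ ledger lookup k→gonu
:: stuto_ek

Answer: {creciho=7173/6929, gonu=stuto_ek, smund=tigep}


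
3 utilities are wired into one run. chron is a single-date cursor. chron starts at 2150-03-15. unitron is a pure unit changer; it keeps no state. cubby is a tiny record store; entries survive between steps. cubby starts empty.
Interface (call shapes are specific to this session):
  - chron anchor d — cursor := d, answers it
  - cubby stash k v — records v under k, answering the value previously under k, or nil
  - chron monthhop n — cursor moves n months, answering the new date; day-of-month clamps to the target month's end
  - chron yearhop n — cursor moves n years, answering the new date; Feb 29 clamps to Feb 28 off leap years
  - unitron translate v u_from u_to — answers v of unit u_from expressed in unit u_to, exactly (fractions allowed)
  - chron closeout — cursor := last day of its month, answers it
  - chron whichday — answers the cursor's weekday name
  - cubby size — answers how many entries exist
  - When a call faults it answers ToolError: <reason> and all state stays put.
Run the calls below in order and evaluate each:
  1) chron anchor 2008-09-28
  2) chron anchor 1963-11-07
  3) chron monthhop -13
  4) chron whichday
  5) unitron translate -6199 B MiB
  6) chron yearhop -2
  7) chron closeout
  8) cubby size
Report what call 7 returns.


// chron anchor(d: 2008-09-28) => 2008-09-28
// chron anchor(d: 1963-11-07) => 1963-11-07
// chron monthhop(n: -13) => 1962-10-07
// chron whichday() => Sunday
// unitron translate(v: -6199, u_from: B, u_to: MiB) => -6199/1048576
// chron yearhop(n: -2) => 1960-10-07
// chron closeout() => 1960-10-31
// cubby size() => 0

Answer: 1960-10-31


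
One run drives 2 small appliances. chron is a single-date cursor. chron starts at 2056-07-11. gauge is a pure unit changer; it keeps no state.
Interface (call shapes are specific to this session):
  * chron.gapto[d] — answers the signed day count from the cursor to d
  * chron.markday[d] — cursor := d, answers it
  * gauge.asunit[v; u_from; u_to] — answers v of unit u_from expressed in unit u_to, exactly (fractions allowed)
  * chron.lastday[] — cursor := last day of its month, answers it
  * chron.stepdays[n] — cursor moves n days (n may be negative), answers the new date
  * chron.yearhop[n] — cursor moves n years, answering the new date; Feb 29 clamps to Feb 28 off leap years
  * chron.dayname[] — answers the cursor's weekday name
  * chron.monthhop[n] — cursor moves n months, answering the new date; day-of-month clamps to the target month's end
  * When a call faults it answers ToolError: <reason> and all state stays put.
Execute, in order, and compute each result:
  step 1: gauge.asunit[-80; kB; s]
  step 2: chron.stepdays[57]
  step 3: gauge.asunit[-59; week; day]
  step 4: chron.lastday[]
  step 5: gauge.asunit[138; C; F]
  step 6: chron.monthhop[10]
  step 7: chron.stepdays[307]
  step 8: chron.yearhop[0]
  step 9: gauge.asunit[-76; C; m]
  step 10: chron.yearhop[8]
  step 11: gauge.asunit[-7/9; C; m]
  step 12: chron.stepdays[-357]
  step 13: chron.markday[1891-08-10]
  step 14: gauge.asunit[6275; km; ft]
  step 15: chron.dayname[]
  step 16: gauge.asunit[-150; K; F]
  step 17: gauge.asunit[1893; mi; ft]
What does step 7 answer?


Answer: 2058-06-02

Derivation:
% gauge.asunit v=-80 u_from=kB u_to=s
= ToolError: incompatible units
% chron.stepdays n=57
= 2056-09-06
% gauge.asunit v=-59 u_from=week u_to=day
= -413
% chron.lastday
= 2056-09-30
% gauge.asunit v=138 u_from=C u_to=F
= 1402/5
% chron.monthhop n=10
= 2057-07-30
% chron.stepdays n=307
= 2058-06-02
% chron.yearhop n=0
= 2058-06-02
% gauge.asunit v=-76 u_from=C u_to=m
= ToolError: incompatible units
% chron.yearhop n=8
= 2066-06-02
% gauge.asunit v=-7/9 u_from=C u_to=m
= ToolError: incompatible units
% chron.stepdays n=-357
= 2065-06-10
% chron.markday d=1891-08-10
= 1891-08-10
% gauge.asunit v=6275 u_from=km u_to=ft
= 7843750000/381
% chron.dayname
= Monday
% gauge.asunit v=-150 u_from=K u_to=F
= -72967/100
% gauge.asunit v=1893 u_from=mi u_to=ft
= 9995040


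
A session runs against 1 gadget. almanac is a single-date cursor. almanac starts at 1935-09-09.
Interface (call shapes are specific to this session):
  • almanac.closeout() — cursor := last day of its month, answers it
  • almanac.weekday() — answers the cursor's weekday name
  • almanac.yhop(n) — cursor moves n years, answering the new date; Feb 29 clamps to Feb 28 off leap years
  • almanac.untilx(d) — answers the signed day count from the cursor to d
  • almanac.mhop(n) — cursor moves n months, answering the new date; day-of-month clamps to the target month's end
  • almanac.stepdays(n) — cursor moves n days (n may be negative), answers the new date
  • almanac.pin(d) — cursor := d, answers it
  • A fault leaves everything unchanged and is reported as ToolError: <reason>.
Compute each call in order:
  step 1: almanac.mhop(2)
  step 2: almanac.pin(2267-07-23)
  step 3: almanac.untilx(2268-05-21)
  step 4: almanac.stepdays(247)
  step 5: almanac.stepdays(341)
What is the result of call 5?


Answer: 2269-03-02

Derivation:
~$ almanac.mhop n: 2
  1935-11-09
~$ almanac.pin d: 2267-07-23
  2267-07-23
~$ almanac.untilx d: 2268-05-21
  303
~$ almanac.stepdays n: 247
  2268-03-26
~$ almanac.stepdays n: 341
  2269-03-02


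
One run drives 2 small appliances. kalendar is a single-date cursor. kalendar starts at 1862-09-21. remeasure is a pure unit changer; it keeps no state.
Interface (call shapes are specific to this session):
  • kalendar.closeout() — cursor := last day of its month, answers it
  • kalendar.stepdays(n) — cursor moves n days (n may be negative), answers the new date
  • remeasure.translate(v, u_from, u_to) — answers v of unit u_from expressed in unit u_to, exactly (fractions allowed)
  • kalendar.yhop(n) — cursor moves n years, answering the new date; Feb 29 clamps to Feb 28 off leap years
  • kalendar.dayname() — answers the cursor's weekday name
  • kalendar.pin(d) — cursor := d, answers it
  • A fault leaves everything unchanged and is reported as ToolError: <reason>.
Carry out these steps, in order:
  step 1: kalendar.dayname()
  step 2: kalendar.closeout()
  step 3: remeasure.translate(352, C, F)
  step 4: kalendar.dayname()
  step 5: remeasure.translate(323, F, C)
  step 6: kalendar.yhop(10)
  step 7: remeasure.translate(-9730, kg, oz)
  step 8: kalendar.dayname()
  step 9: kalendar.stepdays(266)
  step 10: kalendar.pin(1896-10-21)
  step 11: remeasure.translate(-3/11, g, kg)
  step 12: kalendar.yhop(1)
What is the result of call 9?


Answer: 1873-06-23

Derivation:
Now I run dayname(), and see Sunday.
Using closeout(), giving 1862-09-30.
I try translate with 352, C, F, yielding 3328/5.
Now I run dayname: Tuesday.
I call translate with 323, F, C, → 485/3.
Calling yhop with 10, → 1872-09-30.
Invoking translate with -9730, kg, oz, which returns -2224000000000/6479891.
I use dayname, and observe Monday.
Invoking stepdays with 266, and observe 1873-06-23.
Invoking pin with 1896-10-21, and see 1896-10-21.
I run translate with -3/11, g, kg, giving -3/11000.
I invoke yhop with 1, and get 1897-10-21.


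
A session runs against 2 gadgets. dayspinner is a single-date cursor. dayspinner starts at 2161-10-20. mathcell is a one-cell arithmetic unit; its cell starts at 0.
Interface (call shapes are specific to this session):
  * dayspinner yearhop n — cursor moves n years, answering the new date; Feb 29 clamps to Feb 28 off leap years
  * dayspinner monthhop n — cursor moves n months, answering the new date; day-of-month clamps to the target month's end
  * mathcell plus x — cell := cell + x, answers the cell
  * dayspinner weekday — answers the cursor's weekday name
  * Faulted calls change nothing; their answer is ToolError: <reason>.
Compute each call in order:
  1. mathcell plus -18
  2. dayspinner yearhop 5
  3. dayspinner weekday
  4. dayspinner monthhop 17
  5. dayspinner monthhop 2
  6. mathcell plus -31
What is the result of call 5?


Answer: 2168-05-20

Derivation:
Now I run mathcell plus using x→-18, → -18.
I invoke dayspinner yearhop using n→5, → 2166-10-20.
I run dayspinner weekday, and observe Monday.
I call dayspinner monthhop using n→17, giving 2168-03-20.
I run dayspinner monthhop using n→2, — result: 2168-05-20.
Calling mathcell plus using x→-31, and see -49.


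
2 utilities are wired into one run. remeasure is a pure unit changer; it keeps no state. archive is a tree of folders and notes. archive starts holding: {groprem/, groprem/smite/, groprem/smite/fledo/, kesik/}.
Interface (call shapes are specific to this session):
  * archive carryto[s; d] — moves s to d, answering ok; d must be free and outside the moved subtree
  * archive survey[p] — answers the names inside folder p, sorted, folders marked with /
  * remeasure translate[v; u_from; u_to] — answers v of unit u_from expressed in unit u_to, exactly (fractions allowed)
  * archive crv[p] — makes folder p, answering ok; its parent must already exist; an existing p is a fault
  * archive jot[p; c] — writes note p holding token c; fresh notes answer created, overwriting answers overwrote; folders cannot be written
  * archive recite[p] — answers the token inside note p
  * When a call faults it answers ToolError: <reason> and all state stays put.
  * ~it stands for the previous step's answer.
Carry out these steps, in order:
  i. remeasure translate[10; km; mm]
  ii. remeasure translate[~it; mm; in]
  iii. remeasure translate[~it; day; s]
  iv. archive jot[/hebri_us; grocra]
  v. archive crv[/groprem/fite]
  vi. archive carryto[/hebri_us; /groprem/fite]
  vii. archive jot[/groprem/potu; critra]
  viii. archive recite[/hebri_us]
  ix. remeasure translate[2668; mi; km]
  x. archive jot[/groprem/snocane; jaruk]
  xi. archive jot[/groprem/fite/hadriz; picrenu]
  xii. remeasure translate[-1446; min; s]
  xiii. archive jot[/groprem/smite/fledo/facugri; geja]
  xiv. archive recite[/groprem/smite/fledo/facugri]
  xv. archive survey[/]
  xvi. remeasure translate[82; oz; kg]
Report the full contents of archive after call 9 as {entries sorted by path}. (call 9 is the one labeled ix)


Answer: {groprem/, groprem/fite/, groprem/potu=critra, groprem/smite/, groprem/smite/fledo/, hebri_us=grocra, kesik/}

Derivation:
> remeasure translate v→10 u_from→km u_to→mm
[out] 10000000
> remeasure translate v→~it u_from→mm u_to→in
[out] 50000000/127
> remeasure translate v→~it u_from→day u_to→s
[out] 4320000000000/127
> archive jot p→/hebri_us c→grocra
[out] created
> archive crv p→/groprem/fite
[out] ok
> archive carryto s→/hebri_us d→/groprem/fite
[out] ToolError: exists
> archive jot p→/groprem/potu c→critra
[out] created
> archive recite p→/hebri_us
[out] grocra
> remeasure translate v→2668 u_from→mi u_to→km
[out] 67089528/15625
> archive jot p→/groprem/snocane c→jaruk
[out] created
> archive jot p→/groprem/fite/hadriz c→picrenu
[out] created
> remeasure translate v→-1446 u_from→min u_to→s
[out] -86760
> archive jot p→/groprem/smite/fledo/facugri c→geja
[out] created
> archive recite p→/groprem/smite/fledo/facugri
[out] geja
> archive survey p→/
[out] [groprem/, hebri_us, kesik/]
> remeasure translate v→82 u_from→oz u_to→kg
[out] 1859728717/800000000


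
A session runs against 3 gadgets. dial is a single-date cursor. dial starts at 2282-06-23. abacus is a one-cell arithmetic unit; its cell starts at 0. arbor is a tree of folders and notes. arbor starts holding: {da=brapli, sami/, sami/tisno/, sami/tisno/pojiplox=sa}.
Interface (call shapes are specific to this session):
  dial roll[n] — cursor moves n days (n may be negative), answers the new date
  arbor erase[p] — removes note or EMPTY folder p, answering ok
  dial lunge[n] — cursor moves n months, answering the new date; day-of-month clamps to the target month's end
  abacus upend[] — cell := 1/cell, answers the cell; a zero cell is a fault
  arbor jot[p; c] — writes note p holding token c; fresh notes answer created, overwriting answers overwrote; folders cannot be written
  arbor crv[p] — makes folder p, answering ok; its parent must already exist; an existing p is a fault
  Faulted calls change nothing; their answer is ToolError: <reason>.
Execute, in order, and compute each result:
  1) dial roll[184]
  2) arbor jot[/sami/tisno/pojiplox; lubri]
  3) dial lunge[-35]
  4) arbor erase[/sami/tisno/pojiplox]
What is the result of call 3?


I invoke dial roll on n='184', — result: 2282-12-24.
I run arbor jot on p='/sami/tisno/pojiplox', c='lubri', and get overwrote.
Using dial lunge on n='-35', and get 2280-01-24.
Invoking arbor erase on p='/sami/tisno/pojiplox', and get ok.

Answer: 2280-01-24


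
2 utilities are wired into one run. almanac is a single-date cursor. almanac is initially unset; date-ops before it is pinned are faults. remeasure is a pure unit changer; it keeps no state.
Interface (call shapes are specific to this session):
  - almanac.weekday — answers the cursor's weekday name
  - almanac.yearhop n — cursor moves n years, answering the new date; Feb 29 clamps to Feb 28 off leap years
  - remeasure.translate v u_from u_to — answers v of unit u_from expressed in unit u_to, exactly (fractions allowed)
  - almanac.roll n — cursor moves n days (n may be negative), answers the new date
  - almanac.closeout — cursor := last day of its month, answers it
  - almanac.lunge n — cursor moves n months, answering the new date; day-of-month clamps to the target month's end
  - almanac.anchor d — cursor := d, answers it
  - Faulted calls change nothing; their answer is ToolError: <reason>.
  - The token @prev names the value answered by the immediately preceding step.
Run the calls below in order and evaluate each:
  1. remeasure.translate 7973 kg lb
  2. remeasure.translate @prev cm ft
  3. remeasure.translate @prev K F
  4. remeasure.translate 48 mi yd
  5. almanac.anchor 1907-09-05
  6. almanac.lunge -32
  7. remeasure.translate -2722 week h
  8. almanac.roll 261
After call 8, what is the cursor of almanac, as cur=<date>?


Answer: cur=1905-09-23

Derivation:
% remeasure.translate v→7973 u_from→kg u_to→lb
:: 113900000000/6479891
% remeasure.translate v→@prev u_from→cm u_to→ft
:: 1423750000000/2468838471
% remeasure.translate v→@prev u_from→K u_to→F
:: 47596634001181/82294615700
% remeasure.translate v→48 u_from→mi u_to→yd
:: 84480
% almanac.anchor d→1907-09-05
:: 1907-09-05
% almanac.lunge n→-32
:: 1905-01-05
% remeasure.translate v→-2722 u_from→week u_to→h
:: -457296
% almanac.roll n→261
:: 1905-09-23


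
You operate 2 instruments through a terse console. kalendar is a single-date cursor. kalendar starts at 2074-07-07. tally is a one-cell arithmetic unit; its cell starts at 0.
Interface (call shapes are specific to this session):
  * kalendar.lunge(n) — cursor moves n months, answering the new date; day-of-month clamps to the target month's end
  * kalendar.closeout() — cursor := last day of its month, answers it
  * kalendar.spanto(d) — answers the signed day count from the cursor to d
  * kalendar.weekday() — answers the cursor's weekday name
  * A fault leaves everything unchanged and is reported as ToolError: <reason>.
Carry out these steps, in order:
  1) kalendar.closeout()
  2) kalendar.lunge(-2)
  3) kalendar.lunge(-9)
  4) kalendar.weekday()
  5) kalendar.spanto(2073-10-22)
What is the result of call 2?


Answer: 2074-05-31

Derivation:
==> kalendar.closeout()
<== 2074-07-31
==> kalendar.lunge(n='-2')
<== 2074-05-31
==> kalendar.lunge(n='-9')
<== 2073-08-31
==> kalendar.weekday()
<== Thursday
==> kalendar.spanto(d='2073-10-22')
<== 52


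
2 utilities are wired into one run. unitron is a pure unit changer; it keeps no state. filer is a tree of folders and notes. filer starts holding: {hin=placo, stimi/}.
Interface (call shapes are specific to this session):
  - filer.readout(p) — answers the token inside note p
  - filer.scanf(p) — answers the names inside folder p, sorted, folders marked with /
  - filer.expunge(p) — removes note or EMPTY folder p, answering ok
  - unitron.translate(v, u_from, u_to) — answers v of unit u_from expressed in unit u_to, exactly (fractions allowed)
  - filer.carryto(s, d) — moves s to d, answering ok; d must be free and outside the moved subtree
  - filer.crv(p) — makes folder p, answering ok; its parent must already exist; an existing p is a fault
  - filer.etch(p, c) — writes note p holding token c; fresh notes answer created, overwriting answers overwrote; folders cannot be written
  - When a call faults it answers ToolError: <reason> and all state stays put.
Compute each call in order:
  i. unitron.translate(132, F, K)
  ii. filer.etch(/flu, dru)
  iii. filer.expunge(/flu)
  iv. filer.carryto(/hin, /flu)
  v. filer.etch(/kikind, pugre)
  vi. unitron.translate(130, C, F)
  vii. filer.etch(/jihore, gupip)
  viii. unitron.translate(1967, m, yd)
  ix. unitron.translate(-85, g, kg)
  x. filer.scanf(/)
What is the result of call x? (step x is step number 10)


Answer: [flu, jihore, kikind, stimi/]

Derivation:
> unitron.translate v=132 u_from=F u_to=K
  59167/180
> filer.etch p=/flu c=dru
  created
> filer.expunge p=/flu
  ok
> filer.carryto s=/hin d=/flu
  ok
> filer.etch p=/kikind c=pugre
  created
> unitron.translate v=130 u_from=C u_to=F
  266
> filer.etch p=/jihore c=gupip
  created
> unitron.translate v=1967 u_from=m u_to=yd
  2458750/1143
> unitron.translate v=-85 u_from=g u_to=kg
  -17/200
> filer.scanf p=/
  [flu, jihore, kikind, stimi/]


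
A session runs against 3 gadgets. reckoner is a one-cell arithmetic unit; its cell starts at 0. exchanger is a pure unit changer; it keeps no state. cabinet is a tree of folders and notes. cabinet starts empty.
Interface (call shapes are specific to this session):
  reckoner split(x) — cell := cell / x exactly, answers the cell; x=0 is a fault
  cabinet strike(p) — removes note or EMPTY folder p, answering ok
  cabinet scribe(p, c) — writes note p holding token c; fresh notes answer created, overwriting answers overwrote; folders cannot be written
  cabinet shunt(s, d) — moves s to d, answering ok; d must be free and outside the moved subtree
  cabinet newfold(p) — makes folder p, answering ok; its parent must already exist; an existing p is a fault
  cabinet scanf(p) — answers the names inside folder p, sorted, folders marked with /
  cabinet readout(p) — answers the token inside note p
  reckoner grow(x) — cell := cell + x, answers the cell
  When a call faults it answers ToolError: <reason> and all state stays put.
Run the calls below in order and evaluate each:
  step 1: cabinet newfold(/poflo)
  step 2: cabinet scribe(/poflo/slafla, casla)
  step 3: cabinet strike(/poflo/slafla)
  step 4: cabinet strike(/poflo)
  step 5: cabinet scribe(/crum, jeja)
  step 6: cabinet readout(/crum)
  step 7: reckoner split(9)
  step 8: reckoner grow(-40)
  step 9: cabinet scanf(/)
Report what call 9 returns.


;; cabinet newfold(p→/poflo) ~> ok
;; cabinet scribe(p→/poflo/slafla, c→casla) ~> created
;; cabinet strike(p→/poflo/slafla) ~> ok
;; cabinet strike(p→/poflo) ~> ok
;; cabinet scribe(p→/crum, c→jeja) ~> created
;; cabinet readout(p→/crum) ~> jeja
;; reckoner split(x→9) ~> 0
;; reckoner grow(x→-40) ~> -40
;; cabinet scanf(p→/) ~> [crum]

Answer: [crum]


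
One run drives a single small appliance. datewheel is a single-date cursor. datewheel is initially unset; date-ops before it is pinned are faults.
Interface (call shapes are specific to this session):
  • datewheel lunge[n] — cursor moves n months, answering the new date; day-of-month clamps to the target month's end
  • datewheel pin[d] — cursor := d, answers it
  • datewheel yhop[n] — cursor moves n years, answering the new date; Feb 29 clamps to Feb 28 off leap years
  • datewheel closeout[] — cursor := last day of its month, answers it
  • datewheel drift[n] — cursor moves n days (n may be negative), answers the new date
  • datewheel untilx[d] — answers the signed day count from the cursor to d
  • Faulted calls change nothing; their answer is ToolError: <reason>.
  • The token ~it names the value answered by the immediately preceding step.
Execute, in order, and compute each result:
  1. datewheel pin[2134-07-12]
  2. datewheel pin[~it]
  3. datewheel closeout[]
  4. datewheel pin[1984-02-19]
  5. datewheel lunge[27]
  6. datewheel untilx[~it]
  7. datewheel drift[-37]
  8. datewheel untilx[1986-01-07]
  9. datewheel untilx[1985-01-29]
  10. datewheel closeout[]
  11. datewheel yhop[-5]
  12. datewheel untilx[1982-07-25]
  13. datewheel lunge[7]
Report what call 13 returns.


-- datewheel pin(2134-07-12) : 2134-07-12
-- datewheel pin(~it) : 2134-07-12
-- datewheel closeout() : 2134-07-31
-- datewheel pin(1984-02-19) : 1984-02-19
-- datewheel lunge(27) : 1986-05-19
-- datewheel untilx(~it) : 0
-- datewheel drift(-37) : 1986-04-12
-- datewheel untilx(1986-01-07) : -95
-- datewheel untilx(1985-01-29) : -438
-- datewheel closeout() : 1986-04-30
-- datewheel yhop(-5) : 1981-04-30
-- datewheel untilx(1982-07-25) : 451
-- datewheel lunge(7) : 1981-11-30

Answer: 1981-11-30


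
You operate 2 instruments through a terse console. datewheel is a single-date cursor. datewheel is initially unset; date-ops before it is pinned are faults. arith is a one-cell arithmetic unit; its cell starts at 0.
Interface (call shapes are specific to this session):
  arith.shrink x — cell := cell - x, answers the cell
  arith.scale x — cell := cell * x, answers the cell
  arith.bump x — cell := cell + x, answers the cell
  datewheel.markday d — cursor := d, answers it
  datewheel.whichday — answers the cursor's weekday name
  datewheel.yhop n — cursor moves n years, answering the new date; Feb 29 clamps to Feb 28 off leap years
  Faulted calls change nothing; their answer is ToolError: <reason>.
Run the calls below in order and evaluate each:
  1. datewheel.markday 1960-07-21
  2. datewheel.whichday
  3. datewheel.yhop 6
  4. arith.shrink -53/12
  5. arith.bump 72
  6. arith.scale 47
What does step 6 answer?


% markday d=1960-07-21
:: 1960-07-21
% whichday
:: Thursday
% yhop n=6
:: 1966-07-21
% shrink x=-53/12
:: 53/12
% bump x=72
:: 917/12
% scale x=47
:: 43099/12

Answer: 43099/12


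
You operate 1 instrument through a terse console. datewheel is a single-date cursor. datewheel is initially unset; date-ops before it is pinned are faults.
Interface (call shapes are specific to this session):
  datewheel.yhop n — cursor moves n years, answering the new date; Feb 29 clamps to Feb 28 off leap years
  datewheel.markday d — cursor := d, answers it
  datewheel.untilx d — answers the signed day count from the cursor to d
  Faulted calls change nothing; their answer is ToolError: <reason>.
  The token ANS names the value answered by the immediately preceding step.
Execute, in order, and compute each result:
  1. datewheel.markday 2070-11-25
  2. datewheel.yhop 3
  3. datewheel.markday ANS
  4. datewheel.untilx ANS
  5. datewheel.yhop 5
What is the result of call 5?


Now I run datewheel.markday(d: 2070-11-25), and get 2070-11-25.
Next I call datewheel.yhop(n: 3): 2073-11-25.
I invoke datewheel.markday(d: ANS), which returns 2073-11-25.
I call datewheel.untilx(d: ANS), which returns 0.
Next I call datewheel.yhop(n: 5), and get 2078-11-25.

Answer: 2078-11-25


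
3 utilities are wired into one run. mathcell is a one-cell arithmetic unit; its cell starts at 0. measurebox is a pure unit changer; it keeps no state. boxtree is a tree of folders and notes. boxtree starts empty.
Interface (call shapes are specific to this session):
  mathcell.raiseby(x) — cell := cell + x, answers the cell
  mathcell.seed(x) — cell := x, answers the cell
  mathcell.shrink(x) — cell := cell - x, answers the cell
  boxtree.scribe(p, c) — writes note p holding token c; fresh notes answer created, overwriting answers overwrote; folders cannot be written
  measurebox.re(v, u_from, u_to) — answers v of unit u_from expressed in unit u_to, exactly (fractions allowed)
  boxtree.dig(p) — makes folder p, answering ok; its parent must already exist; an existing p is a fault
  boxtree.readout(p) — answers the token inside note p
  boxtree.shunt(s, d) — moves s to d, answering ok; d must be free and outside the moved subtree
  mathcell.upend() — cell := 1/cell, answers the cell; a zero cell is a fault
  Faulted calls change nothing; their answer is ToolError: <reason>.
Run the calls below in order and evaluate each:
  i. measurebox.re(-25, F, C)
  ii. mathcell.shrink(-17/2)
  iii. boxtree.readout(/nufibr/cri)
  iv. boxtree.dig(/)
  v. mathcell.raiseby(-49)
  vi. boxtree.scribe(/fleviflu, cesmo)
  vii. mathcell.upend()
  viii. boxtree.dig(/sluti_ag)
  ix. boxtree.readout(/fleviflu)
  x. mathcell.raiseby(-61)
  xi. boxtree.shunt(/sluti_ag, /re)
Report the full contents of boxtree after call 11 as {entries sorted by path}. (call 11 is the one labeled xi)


Answer: {fleviflu=cesmo, re/}

Derivation:
// 1. measurebox.re(v→-25, u_from→F, u_to→C) : -95/3
// 2. mathcell.shrink(x→-17/2) : 17/2
// 3. boxtree.readout(p→/nufibr/cri) : ToolError: not found
// 4. boxtree.dig(p→/) : ToolError: exists
// 5. mathcell.raiseby(x→-49) : -81/2
// 6. boxtree.scribe(p→/fleviflu, c→cesmo) : created
// 7. mathcell.upend() : -2/81
// 8. boxtree.dig(p→/sluti_ag) : ok
// 9. boxtree.readout(p→/fleviflu) : cesmo
// 10. mathcell.raiseby(x→-61) : -4943/81
// 11. boxtree.shunt(s→/sluti_ag, d→/re) : ok


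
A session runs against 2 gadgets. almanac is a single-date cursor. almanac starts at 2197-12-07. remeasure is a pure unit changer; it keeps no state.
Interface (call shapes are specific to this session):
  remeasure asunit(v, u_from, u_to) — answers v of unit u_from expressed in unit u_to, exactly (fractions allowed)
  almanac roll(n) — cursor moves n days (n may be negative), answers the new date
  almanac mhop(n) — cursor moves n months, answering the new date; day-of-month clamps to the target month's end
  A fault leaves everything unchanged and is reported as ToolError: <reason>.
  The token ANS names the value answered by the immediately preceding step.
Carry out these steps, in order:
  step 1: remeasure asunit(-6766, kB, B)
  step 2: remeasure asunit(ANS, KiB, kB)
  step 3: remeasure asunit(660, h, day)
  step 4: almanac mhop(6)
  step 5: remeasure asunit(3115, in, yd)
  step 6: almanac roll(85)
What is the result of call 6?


Act: remeasure asunit[v=-6766; u_from=kB; u_to=B]
Obs: -6766000
Act: remeasure asunit[v=ANS; u_from=KiB; u_to=kB]
Obs: -6928384
Act: remeasure asunit[v=660; u_from=h; u_to=day]
Obs: 55/2
Act: almanac mhop[n=6]
Obs: 2198-06-07
Act: remeasure asunit[v=3115; u_from=in; u_to=yd]
Obs: 3115/36
Act: almanac roll[n=85]
Obs: 2198-08-31

Answer: 2198-08-31
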